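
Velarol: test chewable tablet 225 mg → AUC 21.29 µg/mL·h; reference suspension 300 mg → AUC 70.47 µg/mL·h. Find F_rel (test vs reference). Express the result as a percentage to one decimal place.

F_rel = (AUC_test/D_test) / (AUC_ref/D_ref)
      = (21.29/225) / (70.47/300)
      = 0.0946222 / 0.2349 = 0.4028 = 40.28%

F_rel = 40.3%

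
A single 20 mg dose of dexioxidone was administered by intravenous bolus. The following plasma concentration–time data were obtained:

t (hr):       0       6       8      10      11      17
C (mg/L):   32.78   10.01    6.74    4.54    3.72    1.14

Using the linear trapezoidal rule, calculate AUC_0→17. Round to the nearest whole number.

Trapezoidal AUC_0→17:
  [0→6]: (32.78+10.01)/2 × 6 = 128.37
  [6→8]: (10.01+6.74)/2 × 2 = 16.75
  [8→10]: (6.74+4.54)/2 × 2 = 11.28
  [10→11]: (4.54+3.72)/2 × 1 = 4.13
  [11→17]: (3.72+1.14)/2 × 6 = 14.58
  Sum = 175.11 mg/L·hr

AUC = 175 mg/L·hr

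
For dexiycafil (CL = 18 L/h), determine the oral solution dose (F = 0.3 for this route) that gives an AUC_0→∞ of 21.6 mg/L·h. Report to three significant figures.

Dose = 1300 mg

Dose = CL × AUC_0→∞ / F
     = 18 × 21.6 / 0.3 = 1296 mg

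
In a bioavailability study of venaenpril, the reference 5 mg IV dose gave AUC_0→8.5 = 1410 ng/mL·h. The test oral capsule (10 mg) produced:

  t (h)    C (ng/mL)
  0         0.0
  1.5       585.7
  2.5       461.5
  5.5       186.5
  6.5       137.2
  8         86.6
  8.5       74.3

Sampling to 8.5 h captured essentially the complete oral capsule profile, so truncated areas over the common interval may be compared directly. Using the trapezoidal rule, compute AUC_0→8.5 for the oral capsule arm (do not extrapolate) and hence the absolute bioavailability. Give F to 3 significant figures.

F = 0.817

Trapezoidal AUC_0→8.5 (oral capsule):
  [0→1.5]: (0.0+585.7)/2 × 1.5 = 439.275
  [1.5→2.5]: (585.7+461.5)/2 × 1 = 523.6
  [2.5→5.5]: (461.5+186.5)/2 × 3 = 972.0
  [5.5→6.5]: (186.5+137.2)/2 × 1 = 161.85
  [6.5→8]: (137.2+86.6)/2 × 1.5 = 167.85
  [8→8.5]: (86.6+74.3)/2 × 0.5 = 40.225
  Sum = 2304.8 ng/mL·h
F = (AUC_ev/D_ev)/(AUC_iv/D_iv) = (2304.8/10)/(1410/5) = 230.48/282 = 0.8173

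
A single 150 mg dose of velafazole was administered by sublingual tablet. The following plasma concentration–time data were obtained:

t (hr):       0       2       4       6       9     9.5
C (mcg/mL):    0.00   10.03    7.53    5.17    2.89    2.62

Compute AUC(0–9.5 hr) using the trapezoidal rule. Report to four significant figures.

Trapezoidal AUC_0→9.5:
  [0→2]: (0.00+10.03)/2 × 2 = 10.03
  [2→4]: (10.03+7.53)/2 × 2 = 17.56
  [4→6]: (7.53+5.17)/2 × 2 = 12.7
  [6→9]: (5.17+2.89)/2 × 3 = 12.09
  [9→9.5]: (2.89+2.62)/2 × 0.5 = 1.3775
  Sum = 53.7575 mcg/mL·hr

AUC = 53.76 mcg/mL·hr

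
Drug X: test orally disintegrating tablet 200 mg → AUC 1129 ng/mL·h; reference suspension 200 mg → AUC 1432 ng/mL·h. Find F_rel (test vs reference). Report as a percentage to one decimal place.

F_rel = 78.8%

F_rel = (AUC_test/D_test) / (AUC_ref/D_ref)
      = (1129/200) / (1432/200)
      = 5.645 / 7.16 = 0.7884 = 78.84%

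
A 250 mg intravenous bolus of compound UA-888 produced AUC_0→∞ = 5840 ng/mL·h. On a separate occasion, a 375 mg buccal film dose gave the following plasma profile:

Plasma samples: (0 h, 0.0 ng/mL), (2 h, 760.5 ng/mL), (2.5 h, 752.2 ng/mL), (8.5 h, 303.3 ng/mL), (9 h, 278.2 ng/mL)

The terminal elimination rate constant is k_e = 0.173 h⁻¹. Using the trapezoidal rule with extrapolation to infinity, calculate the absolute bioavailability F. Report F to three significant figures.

F = 0.692

Trapezoidal AUC_0→9 (buccal film):
  [0→2]: (0.0+760.5)/2 × 2 = 760.5
  [2→2.5]: (760.5+752.2)/2 × 0.5 = 378.175
  [2.5→8.5]: (752.2+303.3)/2 × 6 = 3166.5
  [8.5→9]: (303.3+278.2)/2 × 0.5 = 145.375
  Sum = 4450.55 ng/mL·h
Tail: C_last/k_e = 278.2/0.173 = 1608.092
AUC_0→∞ (buccal film) = 4450.55 + 1608.092 = 6058.642 ng/mL·h
F = (AUC_ev/D_ev)/(AUC_iv/D_iv) = (6058.642/375)/(5840/250) = 16.1564/23.36 = 0.6916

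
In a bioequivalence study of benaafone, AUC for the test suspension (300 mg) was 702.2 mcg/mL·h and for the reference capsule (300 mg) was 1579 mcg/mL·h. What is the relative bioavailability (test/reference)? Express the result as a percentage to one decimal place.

F_rel = (AUC_test/D_test) / (AUC_ref/D_ref)
      = (702.2/300) / (1579/300)
      = 2.34067 / 5.26333 = 0.4447 = 44.47%

F_rel = 44.5%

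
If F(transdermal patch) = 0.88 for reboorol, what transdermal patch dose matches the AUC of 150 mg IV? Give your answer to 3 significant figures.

For equal systemic exposure: F × D_ev = D_iv
D_ev = D_iv / F = 150 / 0.88 = 170.455 mg

D_transdermal = 170 mg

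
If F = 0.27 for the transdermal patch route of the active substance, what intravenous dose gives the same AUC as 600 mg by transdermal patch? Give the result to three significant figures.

D_iv = 162 mg

Systemic exposure from an extravascular dose = F × D_ev, so the equivalent IV dose is F × D_ev.
D_iv = F × D_ev = 0.27 × 600 = 162 mg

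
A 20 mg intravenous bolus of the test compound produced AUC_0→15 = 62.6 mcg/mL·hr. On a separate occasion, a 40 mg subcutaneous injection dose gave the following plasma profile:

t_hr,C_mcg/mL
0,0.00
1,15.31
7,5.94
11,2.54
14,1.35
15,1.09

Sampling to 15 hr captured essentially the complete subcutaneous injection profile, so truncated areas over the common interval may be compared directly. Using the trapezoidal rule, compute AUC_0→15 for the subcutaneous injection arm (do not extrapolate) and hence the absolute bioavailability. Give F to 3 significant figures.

F = 0.762

Trapezoidal AUC_0→15 (subcutaneous injection):
  [0→1]: (0.00+15.31)/2 × 1 = 7.655
  [1→7]: (15.31+5.94)/2 × 6 = 63.75
  [7→11]: (5.94+2.54)/2 × 4 = 16.96
  [11→14]: (2.54+1.35)/2 × 3 = 5.835
  [14→15]: (1.35+1.09)/2 × 1 = 1.22
  Sum = 95.42 mcg/mL·hr
F = (AUC_ev/D_ev)/(AUC_iv/D_iv) = (95.42/40)/(62.6/20) = 2.3855/3.13 = 0.7621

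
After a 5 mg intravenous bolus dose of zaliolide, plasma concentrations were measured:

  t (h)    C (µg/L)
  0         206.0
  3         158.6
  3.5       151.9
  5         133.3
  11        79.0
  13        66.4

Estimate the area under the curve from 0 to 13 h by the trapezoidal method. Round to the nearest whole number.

AUC = 1621 µg/L·h

Trapezoidal AUC_0→13:
  [0→3]: (206.0+158.6)/2 × 3 = 546.9
  [3→3.5]: (158.6+151.9)/2 × 0.5 = 77.625
  [3.5→5]: (151.9+133.3)/2 × 1.5 = 213.9
  [5→11]: (133.3+79.0)/2 × 6 = 636.9
  [11→13]: (79.0+66.4)/2 × 2 = 145.4
  Sum = 1620.725 µg/L·h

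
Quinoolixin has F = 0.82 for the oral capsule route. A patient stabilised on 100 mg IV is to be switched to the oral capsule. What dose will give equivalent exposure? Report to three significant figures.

D_oral = 122 mg

For equal systemic exposure: F × D_ev = D_iv
D_ev = D_iv / F = 100 / 0.82 = 121.951 mg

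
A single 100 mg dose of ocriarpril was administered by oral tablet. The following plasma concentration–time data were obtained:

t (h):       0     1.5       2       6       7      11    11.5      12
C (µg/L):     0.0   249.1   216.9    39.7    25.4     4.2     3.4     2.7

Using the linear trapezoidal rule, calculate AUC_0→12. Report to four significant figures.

Trapezoidal AUC_0→12:
  [0→1.5]: (0.0+249.1)/2 × 1.5 = 186.825
  [1.5→2]: (249.1+216.9)/2 × 0.5 = 116.5
  [2→6]: (216.9+39.7)/2 × 4 = 513.2
  [6→7]: (39.7+25.4)/2 × 1 = 32.55
  [7→11]: (25.4+4.2)/2 × 4 = 59.2
  [11→11.5]: (4.2+3.4)/2 × 0.5 = 1.9
  [11.5→12]: (3.4+2.7)/2 × 0.5 = 1.525
  Sum = 911.7 µg/L·h

AUC = 911.7 µg/L·h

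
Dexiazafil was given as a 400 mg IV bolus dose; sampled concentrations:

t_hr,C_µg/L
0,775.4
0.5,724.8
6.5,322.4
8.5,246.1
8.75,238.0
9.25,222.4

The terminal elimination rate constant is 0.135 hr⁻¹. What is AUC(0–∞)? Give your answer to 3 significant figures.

Trapezoidal AUC_0→9.25:
  [0→0.5]: (775.4+724.8)/2 × 0.5 = 375.05
  [0.5→6.5]: (724.8+322.4)/2 × 6 = 3141.6
  [6.5→8.5]: (322.4+246.1)/2 × 2 = 568.5
  [8.5→8.75]: (246.1+238.0)/2 × 0.25 = 60.5125
  [8.75→9.25]: (238.0+222.4)/2 × 0.5 = 115.1
  Sum = 4260.7625 µg/L·hr
Extrapolated tail: C_last / k_e = 222.4 / 0.135 = 1647.407
AUC_0→∞ = 4260.7625 + 1647.407 = 5908.1695 µg/L·hr

AUC = 5910 µg/L·hr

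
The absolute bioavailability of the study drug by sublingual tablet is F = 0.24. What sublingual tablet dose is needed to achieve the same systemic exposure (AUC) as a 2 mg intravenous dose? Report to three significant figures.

D_sublingual = 8.33 mg

For equal systemic exposure: F × D_ev = D_iv
D_ev = D_iv / F = 2 / 0.24 = 8.33333 mg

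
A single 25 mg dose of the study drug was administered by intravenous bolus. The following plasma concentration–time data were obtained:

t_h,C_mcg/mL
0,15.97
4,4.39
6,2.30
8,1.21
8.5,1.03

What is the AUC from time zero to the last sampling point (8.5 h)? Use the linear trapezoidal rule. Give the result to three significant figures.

Trapezoidal AUC_0→8.5:
  [0→4]: (15.97+4.39)/2 × 4 = 40.72
  [4→6]: (4.39+2.30)/2 × 2 = 6.69
  [6→8]: (2.30+1.21)/2 × 2 = 3.51
  [8→8.5]: (1.21+1.03)/2 × 0.5 = 0.56
  Sum = 51.48 mcg/mL·h

AUC = 51.5 mcg/mL·h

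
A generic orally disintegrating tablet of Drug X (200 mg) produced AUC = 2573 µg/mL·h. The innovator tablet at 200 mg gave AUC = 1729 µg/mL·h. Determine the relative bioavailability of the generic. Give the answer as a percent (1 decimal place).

F_rel = 148.8%

F_rel = (AUC_test/D_test) / (AUC_ref/D_ref)
      = (2573/200) / (1729/200)
      = 12.865 / 8.645 = 1.4881 = 148.81%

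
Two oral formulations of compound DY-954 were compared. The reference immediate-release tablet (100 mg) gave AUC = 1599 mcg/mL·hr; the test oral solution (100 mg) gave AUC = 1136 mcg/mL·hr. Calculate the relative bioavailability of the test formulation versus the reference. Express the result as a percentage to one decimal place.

F_rel = (AUC_test/D_test) / (AUC_ref/D_ref)
      = (1136/100) / (1599/100)
      = 11.36 / 15.99 = 0.7104 = 71.04%

F_rel = 71.0%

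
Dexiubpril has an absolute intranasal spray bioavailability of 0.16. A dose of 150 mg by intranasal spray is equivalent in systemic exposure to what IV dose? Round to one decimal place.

Systemic exposure from an extravascular dose = F × D_ev, so the equivalent IV dose is F × D_ev.
D_iv = F × D_ev = 0.16 × 150 = 24 mg

D_iv = 24.0 mg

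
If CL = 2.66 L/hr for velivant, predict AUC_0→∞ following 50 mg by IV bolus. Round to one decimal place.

AUC_0→∞ = Dose_iv / CL
        = 50 / 2.66 = 18.797 mg/L·hr

AUC = 18.8 mg/L·hr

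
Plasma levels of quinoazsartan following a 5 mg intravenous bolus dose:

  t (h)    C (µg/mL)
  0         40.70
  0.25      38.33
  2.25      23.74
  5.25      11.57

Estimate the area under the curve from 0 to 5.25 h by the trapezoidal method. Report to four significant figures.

Trapezoidal AUC_0→5.25:
  [0→0.25]: (40.70+38.33)/2 × 0.25 = 9.87875
  [0.25→2.25]: (38.33+23.74)/2 × 2 = 62.07
  [2.25→5.25]: (23.74+11.57)/2 × 3 = 52.965
  Sum = 124.91375 µg/mL·h

AUC = 124.9 µg/mL·h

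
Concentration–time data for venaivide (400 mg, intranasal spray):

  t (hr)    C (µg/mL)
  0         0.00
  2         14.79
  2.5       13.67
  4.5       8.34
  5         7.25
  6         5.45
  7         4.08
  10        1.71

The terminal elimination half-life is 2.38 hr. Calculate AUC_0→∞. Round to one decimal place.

Trapezoidal AUC_0→10:
  [0→2]: (0.00+14.79)/2 × 2 = 14.79
  [2→2.5]: (14.79+13.67)/2 × 0.5 = 7.115
  [2.5→4.5]: (13.67+8.34)/2 × 2 = 22.01
  [4.5→5]: (8.34+7.25)/2 × 0.5 = 3.8975
  [5→6]: (7.25+5.45)/2 × 1 = 6.35
  [6→7]: (5.45+4.08)/2 × 1 = 4.765
  [7→10]: (4.08+1.71)/2 × 3 = 8.685
  Sum = 67.6125 µg/mL·hr
k_e = ln2 / t½ = 0.693147 / 2.38 = 0.2912 hr^-1
Extrapolated tail: C_last / k_e = 1.71 / 0.2912 = 5.872
AUC_0→∞ = 67.6125 + 5.872 = 73.4845 µg/mL·hr

AUC = 73.5 µg/mL·hr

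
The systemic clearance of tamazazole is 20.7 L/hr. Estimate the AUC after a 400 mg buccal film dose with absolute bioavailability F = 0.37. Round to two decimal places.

AUC_0→∞ = F × Dose / CL
        = 0.37 × 400 / 20.7 = 7.14976 mg/L·hr

AUC = 7.15 mg/L·hr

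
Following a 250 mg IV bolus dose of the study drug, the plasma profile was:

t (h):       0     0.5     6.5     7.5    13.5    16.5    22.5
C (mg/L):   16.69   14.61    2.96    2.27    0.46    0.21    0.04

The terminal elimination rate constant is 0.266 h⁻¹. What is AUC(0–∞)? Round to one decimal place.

AUC = 73.2 mg/L·h

Trapezoidal AUC_0→22.5:
  [0→0.5]: (16.69+14.61)/2 × 0.5 = 7.825
  [0.5→6.5]: (14.61+2.96)/2 × 6 = 52.71
  [6.5→7.5]: (2.96+2.27)/2 × 1 = 2.615
  [7.5→13.5]: (2.27+0.46)/2 × 6 = 8.19
  [13.5→16.5]: (0.46+0.21)/2 × 3 = 1.005
  [16.5→22.5]: (0.21+0.04)/2 × 6 = 0.75
  Sum = 73.095 mg/L·h
Extrapolated tail: C_last / k_e = 0.04 / 0.266 = 0.150
AUC_0→∞ = 73.095 + 0.150 = 73.245 mg/L·h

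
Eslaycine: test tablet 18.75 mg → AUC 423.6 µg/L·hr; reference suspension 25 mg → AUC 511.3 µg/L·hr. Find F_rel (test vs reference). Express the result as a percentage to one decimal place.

F_rel = 110.5%

F_rel = (AUC_test/D_test) / (AUC_ref/D_ref)
      = (423.6/18.75) / (511.3/25)
      = 22.592 / 20.452 = 1.1046 = 110.46%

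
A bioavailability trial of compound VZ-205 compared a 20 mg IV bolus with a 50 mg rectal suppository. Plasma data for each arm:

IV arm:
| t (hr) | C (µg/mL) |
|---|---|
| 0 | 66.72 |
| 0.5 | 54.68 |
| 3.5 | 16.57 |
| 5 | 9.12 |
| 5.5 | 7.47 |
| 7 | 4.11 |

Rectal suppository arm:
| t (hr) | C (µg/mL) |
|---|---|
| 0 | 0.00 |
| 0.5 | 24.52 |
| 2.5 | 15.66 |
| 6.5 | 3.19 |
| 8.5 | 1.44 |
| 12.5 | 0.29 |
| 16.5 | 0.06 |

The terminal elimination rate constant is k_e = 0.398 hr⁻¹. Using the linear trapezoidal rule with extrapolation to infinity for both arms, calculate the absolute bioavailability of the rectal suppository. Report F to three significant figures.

Trapezoidal AUC_0→7 (IV):
  [0→0.5]: (66.72+54.68)/2 × 0.5 = 30.35
  [0.5→3.5]: (54.68+16.57)/2 × 3 = 106.875
  [3.5→5]: (16.57+9.12)/2 × 1.5 = 19.2675
  [5→5.5]: (9.12+7.47)/2 × 0.5 = 4.1475
  [5.5→7]: (7.47+4.11)/2 × 1.5 = 8.685
  Sum = 169.325 µg/mL·hr
IV tail: 4.11/0.398 = 10.327; AUC_iv,0→∞ = 169.325 + 10.327 = 179.652 µg/mL·hr
Trapezoidal AUC_0→16.5 (rectal suppository):
  [0→0.5]: (0.00+24.52)/2 × 0.5 = 6.13
  [0.5→2.5]: (24.52+15.66)/2 × 2 = 40.18
  [2.5→6.5]: (15.66+3.19)/2 × 4 = 37.7
  [6.5→8.5]: (3.19+1.44)/2 × 2 = 4.63
  [8.5→12.5]: (1.44+0.29)/2 × 4 = 3.46
  [12.5→16.5]: (0.29+0.06)/2 × 4 = 0.7
  Sum = 92.8 µg/mL·hr
rectal suppository tail: 0.06/0.398 = 0.151; AUC_ev,0→∞ = 92.8 + 0.151 = 92.951 µg/mL·hr
F = (AUC_ev/D_ev)/(AUC_iv/D_iv) = (92.951/50)/(179.652/20) = 1.85902/8.9826 = 0.2070

F = 0.207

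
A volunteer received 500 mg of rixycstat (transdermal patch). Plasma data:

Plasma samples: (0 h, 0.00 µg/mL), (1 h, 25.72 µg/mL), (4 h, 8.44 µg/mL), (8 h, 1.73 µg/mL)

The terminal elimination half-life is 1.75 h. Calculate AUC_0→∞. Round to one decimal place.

Trapezoidal AUC_0→8:
  [0→1]: (0.00+25.72)/2 × 1 = 12.86
  [1→4]: (25.72+8.44)/2 × 3 = 51.24
  [4→8]: (8.44+1.73)/2 × 4 = 20.34
  Sum = 84.44 µg/mL·h
k_e = ln2 / t½ = 0.693147 / 1.75 = 0.3961 h^-1
Extrapolated tail: C_last / k_e = 1.73 / 0.3961 = 4.368
AUC_0→∞ = 84.44 + 4.368 = 88.808 µg/mL·h

AUC = 88.8 µg/mL·h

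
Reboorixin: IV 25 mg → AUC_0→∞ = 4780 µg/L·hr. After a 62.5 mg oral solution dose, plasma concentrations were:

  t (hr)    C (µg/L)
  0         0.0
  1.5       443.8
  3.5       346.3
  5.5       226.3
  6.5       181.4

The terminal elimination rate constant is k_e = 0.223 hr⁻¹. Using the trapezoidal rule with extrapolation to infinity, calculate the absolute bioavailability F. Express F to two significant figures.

F = 0.23

Trapezoidal AUC_0→6.5 (oral solution):
  [0→1.5]: (0.0+443.8)/2 × 1.5 = 332.85
  [1.5→3.5]: (443.8+346.3)/2 × 2 = 790.1
  [3.5→5.5]: (346.3+226.3)/2 × 2 = 572.6
  [5.5→6.5]: (226.3+181.4)/2 × 1 = 203.85
  Sum = 1899.4 µg/L·hr
Tail: C_last/k_e = 181.4/0.223 = 813.453
AUC_0→∞ (oral solution) = 1899.4 + 813.453 = 2712.853 µg/L·hr
F = (AUC_ev/D_ev)/(AUC_iv/D_iv) = (2712.853/62.5)/(4780/25) = 43.405648/191.2 = 0.2270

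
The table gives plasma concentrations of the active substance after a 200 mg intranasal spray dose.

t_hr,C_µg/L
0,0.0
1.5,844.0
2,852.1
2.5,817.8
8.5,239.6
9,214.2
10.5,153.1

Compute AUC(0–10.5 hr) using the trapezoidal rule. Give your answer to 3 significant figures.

Trapezoidal AUC_0→10.5:
  [0→1.5]: (0.0+844.0)/2 × 1.5 = 633.0
  [1.5→2]: (844.0+852.1)/2 × 0.5 = 424.025
  [2→2.5]: (852.1+817.8)/2 × 0.5 = 417.475
  [2.5→8.5]: (817.8+239.6)/2 × 6 = 3172.2
  [8.5→9]: (239.6+214.2)/2 × 0.5 = 113.45
  [9→10.5]: (214.2+153.1)/2 × 1.5 = 275.475
  Sum = 5035.625 µg/L·hr

AUC = 5040 µg/L·hr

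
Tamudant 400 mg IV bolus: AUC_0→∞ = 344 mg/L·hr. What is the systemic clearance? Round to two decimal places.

CL = 1.16 L/hr

CL = Dose_iv / AUC_0→∞
   = 400 / 344 = 1.16279 L/hr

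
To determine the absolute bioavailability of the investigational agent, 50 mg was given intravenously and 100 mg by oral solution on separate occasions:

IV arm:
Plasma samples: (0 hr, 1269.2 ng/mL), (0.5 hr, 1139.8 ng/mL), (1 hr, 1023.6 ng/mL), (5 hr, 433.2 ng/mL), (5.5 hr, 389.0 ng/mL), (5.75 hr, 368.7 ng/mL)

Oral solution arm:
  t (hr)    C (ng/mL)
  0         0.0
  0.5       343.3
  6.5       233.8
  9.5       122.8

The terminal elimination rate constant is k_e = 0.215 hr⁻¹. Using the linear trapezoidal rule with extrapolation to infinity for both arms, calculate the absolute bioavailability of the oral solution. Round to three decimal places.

Trapezoidal AUC_0→5.75 (IV):
  [0→0.5]: (1269.2+1139.8)/2 × 0.5 = 602.25
  [0.5→1]: (1139.8+1023.6)/2 × 0.5 = 540.85
  [1→5]: (1023.6+433.2)/2 × 4 = 2913.6
  [5→5.5]: (433.2+389.0)/2 × 0.5 = 205.55
  [5.5→5.75]: (389.0+368.7)/2 × 0.25 = 94.7125
  Sum = 4356.9625 ng/mL·hr
IV tail: 368.7/0.215 = 1714.884; AUC_iv,0→∞ = 4356.9625 + 1714.884 = 6071.8465 ng/mL·hr
Trapezoidal AUC_0→9.5 (oral solution):
  [0→0.5]: (0.0+343.3)/2 × 0.5 = 85.825
  [0.5→6.5]: (343.3+233.8)/2 × 6 = 1731.3
  [6.5→9.5]: (233.8+122.8)/2 × 3 = 534.9
  Sum = 2352.025 ng/mL·hr
oral solution tail: 122.8/0.215 = 571.163; AUC_ev,0→∞ = 2352.025 + 571.163 = 2923.188 ng/mL·hr
F = (AUC_ev/D_ev)/(AUC_iv/D_iv) = (2923.188/100)/(6071.8465/50) = 29.23188/121.43693 = 0.2407

F = 0.241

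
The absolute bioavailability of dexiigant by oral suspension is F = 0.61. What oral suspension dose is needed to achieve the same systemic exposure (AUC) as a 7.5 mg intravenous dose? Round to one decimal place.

D_oral = 12.3 mg

For equal systemic exposure: F × D_ev = D_iv
D_ev = D_iv / F = 7.5 / 0.61 = 12.2951 mg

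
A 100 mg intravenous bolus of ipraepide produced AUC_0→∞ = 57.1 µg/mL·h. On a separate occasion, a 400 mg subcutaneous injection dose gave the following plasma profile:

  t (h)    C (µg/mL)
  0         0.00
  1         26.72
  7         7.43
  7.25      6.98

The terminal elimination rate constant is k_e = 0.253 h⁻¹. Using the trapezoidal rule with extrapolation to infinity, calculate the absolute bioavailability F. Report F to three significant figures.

F = 0.636

Trapezoidal AUC_0→7.25 (subcutaneous injection):
  [0→1]: (0.00+26.72)/2 × 1 = 13.36
  [1→7]: (26.72+7.43)/2 × 6 = 102.45
  [7→7.25]: (7.43+6.98)/2 × 0.25 = 1.80125
  Sum = 117.61125 µg/mL·h
Tail: C_last/k_e = 6.98/0.253 = 27.589
AUC_0→∞ (subcutaneous injection) = 117.61125 + 27.589 = 145.20025 µg/mL·h
F = (AUC_ev/D_ev)/(AUC_iv/D_iv) = (145.20025/400)/(57.1/100) = 0.363001/0.571 = 0.6357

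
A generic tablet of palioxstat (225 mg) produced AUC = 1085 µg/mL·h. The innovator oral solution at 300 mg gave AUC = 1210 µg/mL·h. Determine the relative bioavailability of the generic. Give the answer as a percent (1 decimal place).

F_rel = 119.6%

F_rel = (AUC_test/D_test) / (AUC_ref/D_ref)
      = (1085/225) / (1210/300)
      = 4.82222 / 4.03333 = 1.1956 = 119.56%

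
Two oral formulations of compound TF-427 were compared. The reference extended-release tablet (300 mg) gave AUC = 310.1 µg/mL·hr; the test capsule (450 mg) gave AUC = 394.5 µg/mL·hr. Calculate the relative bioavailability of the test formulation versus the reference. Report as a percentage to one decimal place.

F_rel = (AUC_test/D_test) / (AUC_ref/D_ref)
      = (394.5/450) / (310.1/300)
      = 0.876667 / 1.03367 = 0.8481 = 84.81%

F_rel = 84.8%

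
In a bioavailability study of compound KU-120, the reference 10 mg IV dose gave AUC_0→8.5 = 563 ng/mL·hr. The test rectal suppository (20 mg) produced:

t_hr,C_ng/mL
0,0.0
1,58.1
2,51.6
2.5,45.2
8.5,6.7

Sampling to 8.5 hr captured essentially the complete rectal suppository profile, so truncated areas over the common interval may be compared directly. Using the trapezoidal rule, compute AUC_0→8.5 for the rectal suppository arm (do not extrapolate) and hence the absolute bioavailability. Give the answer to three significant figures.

F = 0.234

Trapezoidal AUC_0→8.5 (rectal suppository):
  [0→1]: (0.0+58.1)/2 × 1 = 29.05
  [1→2]: (58.1+51.6)/2 × 1 = 54.85
  [2→2.5]: (51.6+45.2)/2 × 0.5 = 24.2
  [2.5→8.5]: (45.2+6.7)/2 × 6 = 155.7
  Sum = 263.8 ng/mL·hr
F = (AUC_ev/D_ev)/(AUC_iv/D_iv) = (263.8/20)/(563/10) = 13.19/56.3 = 0.2343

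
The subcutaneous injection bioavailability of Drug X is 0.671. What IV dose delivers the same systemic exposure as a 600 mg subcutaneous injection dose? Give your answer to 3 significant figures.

D_iv = 403 mg

Systemic exposure from an extravascular dose = F × D_ev, so the equivalent IV dose is F × D_ev.
D_iv = F × D_ev = 0.671 × 600 = 402.6 mg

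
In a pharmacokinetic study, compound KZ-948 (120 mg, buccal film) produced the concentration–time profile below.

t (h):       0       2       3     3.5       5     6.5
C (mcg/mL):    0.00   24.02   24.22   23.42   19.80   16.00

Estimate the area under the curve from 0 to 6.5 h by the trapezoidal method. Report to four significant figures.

AUC = 119.3 mcg/mL·h

Trapezoidal AUC_0→6.5:
  [0→2]: (0.00+24.02)/2 × 2 = 24.02
  [2→3]: (24.02+24.22)/2 × 1 = 24.12
  [3→3.5]: (24.22+23.42)/2 × 0.5 = 11.91
  [3.5→5]: (23.42+19.80)/2 × 1.5 = 32.415
  [5→6.5]: (19.80+16.00)/2 × 1.5 = 26.85
  Sum = 119.315 mcg/mL·h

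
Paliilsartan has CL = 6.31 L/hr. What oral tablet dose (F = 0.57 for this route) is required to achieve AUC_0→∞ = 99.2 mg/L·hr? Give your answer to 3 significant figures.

Dose = CL × AUC_0→∞ / F
     = 6.31 × 99.2 / 0.57 = 1098.16 mg

Dose = 1100 mg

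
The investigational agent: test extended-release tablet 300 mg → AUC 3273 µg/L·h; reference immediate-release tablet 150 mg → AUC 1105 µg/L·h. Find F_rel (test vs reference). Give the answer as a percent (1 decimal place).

F_rel = 148.1%

F_rel = (AUC_test/D_test) / (AUC_ref/D_ref)
      = (3273/300) / (1105/150)
      = 10.91 / 7.36667 = 1.4810 = 148.10%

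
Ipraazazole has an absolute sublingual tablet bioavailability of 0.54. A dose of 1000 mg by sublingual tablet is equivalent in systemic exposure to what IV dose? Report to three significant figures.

Systemic exposure from an extravascular dose = F × D_ev, so the equivalent IV dose is F × D_ev.
D_iv = F × D_ev = 0.54 × 1000 = 540 mg

D_iv = 540 mg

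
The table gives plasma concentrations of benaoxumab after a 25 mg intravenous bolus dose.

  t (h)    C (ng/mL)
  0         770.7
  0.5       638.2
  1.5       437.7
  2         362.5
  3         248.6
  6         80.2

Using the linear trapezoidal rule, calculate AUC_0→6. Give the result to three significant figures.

AUC = 1890 ng/mL·h

Trapezoidal AUC_0→6:
  [0→0.5]: (770.7+638.2)/2 × 0.5 = 352.225
  [0.5→1.5]: (638.2+437.7)/2 × 1 = 537.95
  [1.5→2]: (437.7+362.5)/2 × 0.5 = 200.05
  [2→3]: (362.5+248.6)/2 × 1 = 305.55
  [3→6]: (248.6+80.2)/2 × 3 = 493.2
  Sum = 1888.975 ng/mL·h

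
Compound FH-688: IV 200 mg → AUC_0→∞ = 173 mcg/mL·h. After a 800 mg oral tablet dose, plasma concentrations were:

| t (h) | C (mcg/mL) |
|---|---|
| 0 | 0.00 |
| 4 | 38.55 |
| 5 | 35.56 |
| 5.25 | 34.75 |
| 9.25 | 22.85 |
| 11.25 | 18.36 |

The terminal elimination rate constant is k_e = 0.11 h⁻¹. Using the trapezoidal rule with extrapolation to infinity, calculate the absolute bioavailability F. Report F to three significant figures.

F = 0.645

Trapezoidal AUC_0→11.25 (oral tablet):
  [0→4]: (0.00+38.55)/2 × 4 = 77.1
  [4→5]: (38.55+35.56)/2 × 1 = 37.055
  [5→5.25]: (35.56+34.75)/2 × 0.25 = 8.78875
  [5.25→9.25]: (34.75+22.85)/2 × 4 = 115.2
  [9.25→11.25]: (22.85+18.36)/2 × 2 = 41.21
  Sum = 279.35375 mcg/mL·h
Tail: C_last/k_e = 18.36/0.11 = 166.909
AUC_0→∞ (oral tablet) = 279.35375 + 166.909 = 446.26275 mcg/mL·h
F = (AUC_ev/D_ev)/(AUC_iv/D_iv) = (446.26275/800)/(173/200) = 0.557828/0.865 = 0.6449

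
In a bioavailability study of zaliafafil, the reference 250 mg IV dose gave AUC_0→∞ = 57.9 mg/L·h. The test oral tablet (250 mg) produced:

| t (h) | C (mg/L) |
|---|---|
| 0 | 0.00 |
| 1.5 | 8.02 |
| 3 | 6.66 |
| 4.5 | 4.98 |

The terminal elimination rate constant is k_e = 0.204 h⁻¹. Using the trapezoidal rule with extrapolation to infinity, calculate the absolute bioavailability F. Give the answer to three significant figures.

F = 0.866

Trapezoidal AUC_0→4.5 (oral tablet):
  [0→1.5]: (0.00+8.02)/2 × 1.5 = 6.015
  [1.5→3]: (8.02+6.66)/2 × 1.5 = 11.01
  [3→4.5]: (6.66+4.98)/2 × 1.5 = 8.73
  Sum = 25.755 mg/L·h
Tail: C_last/k_e = 4.98/0.204 = 24.412
AUC_0→∞ (oral tablet) = 25.755 + 24.412 = 50.167 mg/L·h
F = (AUC_ev/D_ev)/(AUC_iv/D_iv) = (50.167/250)/(57.9/250) = 0.200668/0.2316 = 0.8664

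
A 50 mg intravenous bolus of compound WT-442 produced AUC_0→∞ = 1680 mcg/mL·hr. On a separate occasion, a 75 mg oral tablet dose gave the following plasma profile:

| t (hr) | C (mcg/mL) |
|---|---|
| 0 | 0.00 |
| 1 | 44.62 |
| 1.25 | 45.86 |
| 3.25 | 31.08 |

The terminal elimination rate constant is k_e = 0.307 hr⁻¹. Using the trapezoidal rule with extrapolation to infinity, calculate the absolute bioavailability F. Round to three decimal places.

Trapezoidal AUC_0→3.25 (oral tablet):
  [0→1]: (0.00+44.62)/2 × 1 = 22.31
  [1→1.25]: (44.62+45.86)/2 × 0.25 = 11.31
  [1.25→3.25]: (45.86+31.08)/2 × 2 = 76.94
  Sum = 110.56 mcg/mL·hr
Tail: C_last/k_e = 31.08/0.307 = 101.238
AUC_0→∞ (oral tablet) = 110.56 + 101.238 = 211.798 mcg/mL·hr
F = (AUC_ev/D_ev)/(AUC_iv/D_iv) = (211.798/75)/(1680/50) = 2.82397/33.6 = 0.0840

F = 0.084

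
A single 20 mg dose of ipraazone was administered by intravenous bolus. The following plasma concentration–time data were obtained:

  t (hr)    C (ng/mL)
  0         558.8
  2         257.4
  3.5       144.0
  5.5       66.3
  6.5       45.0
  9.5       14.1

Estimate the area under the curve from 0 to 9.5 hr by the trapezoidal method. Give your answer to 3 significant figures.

Trapezoidal AUC_0→9.5:
  [0→2]: (558.8+257.4)/2 × 2 = 816.2
  [2→3.5]: (257.4+144.0)/2 × 1.5 = 301.05
  [3.5→5.5]: (144.0+66.3)/2 × 2 = 210.3
  [5.5→6.5]: (66.3+45.0)/2 × 1 = 55.65
  [6.5→9.5]: (45.0+14.1)/2 × 3 = 88.65
  Sum = 1471.85 ng/mL·hr

AUC = 1470 ng/mL·hr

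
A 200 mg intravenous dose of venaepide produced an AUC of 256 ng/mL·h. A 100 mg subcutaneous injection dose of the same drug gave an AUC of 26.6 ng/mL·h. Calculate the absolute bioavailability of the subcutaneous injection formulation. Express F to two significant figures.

F = 0.21

F = (AUC_ev / D_ev) / (AUC_iv / D_iv)
  = (26.6/100) / (256/200)
  = 0.266 / 1.28 = 0.2078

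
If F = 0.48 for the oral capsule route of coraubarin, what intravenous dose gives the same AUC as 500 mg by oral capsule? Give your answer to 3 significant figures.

Systemic exposure from an extravascular dose = F × D_ev, so the equivalent IV dose is F × D_ev.
D_iv = F × D_ev = 0.48 × 500 = 240 mg

D_iv = 240 mg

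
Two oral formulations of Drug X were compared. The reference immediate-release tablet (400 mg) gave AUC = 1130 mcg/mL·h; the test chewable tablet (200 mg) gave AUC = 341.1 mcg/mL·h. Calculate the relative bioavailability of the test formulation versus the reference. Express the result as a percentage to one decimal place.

F_rel = (AUC_test/D_test) / (AUC_ref/D_ref)
      = (341.1/200) / (1130/400)
      = 1.7055 / 2.825 = 0.6037 = 60.37%

F_rel = 60.4%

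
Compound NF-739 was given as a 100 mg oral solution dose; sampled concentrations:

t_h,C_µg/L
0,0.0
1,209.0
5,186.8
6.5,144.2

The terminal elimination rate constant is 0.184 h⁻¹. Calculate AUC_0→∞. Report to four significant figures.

AUC = 1928 µg/L·h

Trapezoidal AUC_0→6.5:
  [0→1]: (0.0+209.0)/2 × 1 = 104.5
  [1→5]: (209.0+186.8)/2 × 4 = 791.6
  [5→6.5]: (186.8+144.2)/2 × 1.5 = 248.25
  Sum = 1144.35 µg/L·h
Extrapolated tail: C_last / k_e = 144.2 / 0.184 = 783.696
AUC_0→∞ = 1144.35 + 783.696 = 1928.046 µg/L·h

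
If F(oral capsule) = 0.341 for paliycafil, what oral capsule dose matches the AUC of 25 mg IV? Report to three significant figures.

D_oral = 73.3 mg

For equal systemic exposure: F × D_ev = D_iv
D_ev = D_iv / F = 25 / 0.341 = 73.3138 mg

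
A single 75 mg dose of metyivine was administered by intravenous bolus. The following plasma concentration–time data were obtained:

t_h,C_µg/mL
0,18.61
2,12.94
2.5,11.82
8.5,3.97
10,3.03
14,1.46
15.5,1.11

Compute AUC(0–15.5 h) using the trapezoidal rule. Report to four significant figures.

Trapezoidal AUC_0→15.5:
  [0→2]: (18.61+12.94)/2 × 2 = 31.55
  [2→2.5]: (12.94+11.82)/2 × 0.5 = 6.19
  [2.5→8.5]: (11.82+3.97)/2 × 6 = 47.37
  [8.5→10]: (3.97+3.03)/2 × 1.5 = 5.25
  [10→14]: (3.03+1.46)/2 × 4 = 8.98
  [14→15.5]: (1.46+1.11)/2 × 1.5 = 1.9275
  Sum = 101.2675 µg/mL·h

AUC = 101.3 µg/mL·h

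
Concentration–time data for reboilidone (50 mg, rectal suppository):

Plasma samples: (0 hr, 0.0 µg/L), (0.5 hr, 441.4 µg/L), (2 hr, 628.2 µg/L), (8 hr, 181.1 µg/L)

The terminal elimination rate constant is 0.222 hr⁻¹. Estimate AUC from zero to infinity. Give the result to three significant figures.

AUC = 4160 µg/L·hr

Trapezoidal AUC_0→8:
  [0→0.5]: (0.0+441.4)/2 × 0.5 = 110.35
  [0.5→2]: (441.4+628.2)/2 × 1.5 = 802.2
  [2→8]: (628.2+181.1)/2 × 6 = 2427.9
  Sum = 3340.45 µg/L·hr
Extrapolated tail: C_last / k_e = 181.1 / 0.222 = 815.766
AUC_0→∞ = 3340.45 + 815.766 = 4156.216 µg/L·hr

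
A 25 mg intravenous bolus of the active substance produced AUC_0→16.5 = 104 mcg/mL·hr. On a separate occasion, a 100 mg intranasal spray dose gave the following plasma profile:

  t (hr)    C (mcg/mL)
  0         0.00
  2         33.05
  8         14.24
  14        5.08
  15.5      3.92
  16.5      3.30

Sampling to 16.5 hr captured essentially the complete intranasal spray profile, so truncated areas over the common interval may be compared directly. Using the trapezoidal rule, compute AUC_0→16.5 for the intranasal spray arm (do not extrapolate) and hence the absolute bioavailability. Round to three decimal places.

F = 0.585

Trapezoidal AUC_0→16.5 (intranasal spray):
  [0→2]: (0.00+33.05)/2 × 2 = 33.05
  [2→8]: (33.05+14.24)/2 × 6 = 141.87
  [8→14]: (14.24+5.08)/2 × 6 = 57.96
  [14→15.5]: (5.08+3.92)/2 × 1.5 = 6.75
  [15.5→16.5]: (3.92+3.30)/2 × 1 = 3.61
  Sum = 243.24 mcg/mL·hr
F = (AUC_ev/D_ev)/(AUC_iv/D_iv) = (243.24/100)/(104/25) = 2.4324/4.16 = 0.5847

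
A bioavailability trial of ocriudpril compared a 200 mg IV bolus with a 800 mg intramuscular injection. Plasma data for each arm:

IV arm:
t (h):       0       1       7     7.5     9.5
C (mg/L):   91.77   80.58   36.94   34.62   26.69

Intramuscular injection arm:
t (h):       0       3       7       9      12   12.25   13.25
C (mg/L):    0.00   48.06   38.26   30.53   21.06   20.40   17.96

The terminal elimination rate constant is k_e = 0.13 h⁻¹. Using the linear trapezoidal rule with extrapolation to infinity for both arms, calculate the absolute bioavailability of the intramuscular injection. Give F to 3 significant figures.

F = 0.191

Trapezoidal AUC_0→9.5 (IV):
  [0→1]: (91.77+80.58)/2 × 1 = 86.175
  [1→7]: (80.58+36.94)/2 × 6 = 352.56
  [7→7.5]: (36.94+34.62)/2 × 0.5 = 17.89
  [7.5→9.5]: (34.62+26.69)/2 × 2 = 61.31
  Sum = 517.935 mg/L·h
IV tail: 26.69/0.13 = 205.308; AUC_iv,0→∞ = 517.935 + 205.308 = 723.243 mg/L·h
Trapezoidal AUC_0→13.25 (intramuscular injection):
  [0→3]: (0.00+48.06)/2 × 3 = 72.09
  [3→7]: (48.06+38.26)/2 × 4 = 172.64
  [7→9]: (38.26+30.53)/2 × 2 = 68.79
  [9→12]: (30.53+21.06)/2 × 3 = 77.385
  [12→12.25]: (21.06+20.40)/2 × 0.25 = 5.1825
  [12.25→13.25]: (20.40+17.96)/2 × 1 = 19.18
  Sum = 415.2675 mg/L·h
intramuscular injection tail: 17.96/0.13 = 138.154; AUC_ev,0→∞ = 415.2675 + 138.154 = 553.4215 mg/L·h
F = (AUC_ev/D_ev)/(AUC_iv/D_iv) = (553.4215/800)/(723.243/200) = 0.691777/3.616215 = 0.1913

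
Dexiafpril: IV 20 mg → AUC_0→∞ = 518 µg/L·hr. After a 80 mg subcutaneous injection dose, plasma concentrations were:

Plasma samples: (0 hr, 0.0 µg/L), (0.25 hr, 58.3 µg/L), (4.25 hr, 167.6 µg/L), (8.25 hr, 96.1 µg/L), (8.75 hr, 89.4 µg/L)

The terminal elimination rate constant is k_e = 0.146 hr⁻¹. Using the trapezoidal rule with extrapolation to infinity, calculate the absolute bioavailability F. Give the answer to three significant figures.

F = 0.794

Trapezoidal AUC_0→8.75 (subcutaneous injection):
  [0→0.25]: (0.0+58.3)/2 × 0.25 = 7.2875
  [0.25→4.25]: (58.3+167.6)/2 × 4 = 451.8
  [4.25→8.25]: (167.6+96.1)/2 × 4 = 527.4
  [8.25→8.75]: (96.1+89.4)/2 × 0.5 = 46.375
  Sum = 1032.8625 µg/L·hr
Tail: C_last/k_e = 89.4/0.146 = 612.329
AUC_0→∞ (subcutaneous injection) = 1032.8625 + 612.329 = 1645.1915 µg/L·hr
F = (AUC_ev/D_ev)/(AUC_iv/D_iv) = (1645.1915/80)/(518/20) = 20.5649/25.9 = 0.7940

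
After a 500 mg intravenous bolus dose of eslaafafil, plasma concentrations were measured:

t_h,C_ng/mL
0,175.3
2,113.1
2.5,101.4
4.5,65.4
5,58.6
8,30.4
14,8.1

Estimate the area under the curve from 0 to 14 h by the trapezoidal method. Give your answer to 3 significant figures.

Trapezoidal AUC_0→14:
  [0→2]: (175.3+113.1)/2 × 2 = 288.4
  [2→2.5]: (113.1+101.4)/2 × 0.5 = 53.625
  [2.5→4.5]: (101.4+65.4)/2 × 2 = 166.8
  [4.5→5]: (65.4+58.6)/2 × 0.5 = 31.0
  [5→8]: (58.6+30.4)/2 × 3 = 133.5
  [8→14]: (30.4+8.1)/2 × 6 = 115.5
  Sum = 788.825 ng/mL·h

AUC = 789 ng/mL·h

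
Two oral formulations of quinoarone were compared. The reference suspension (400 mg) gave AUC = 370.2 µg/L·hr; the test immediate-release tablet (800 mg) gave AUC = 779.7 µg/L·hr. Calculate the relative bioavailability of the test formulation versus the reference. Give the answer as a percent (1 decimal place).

F_rel = 105.3%

F_rel = (AUC_test/D_test) / (AUC_ref/D_ref)
      = (779.7/800) / (370.2/400)
      = 0.974625 / 0.9255 = 1.0531 = 105.31%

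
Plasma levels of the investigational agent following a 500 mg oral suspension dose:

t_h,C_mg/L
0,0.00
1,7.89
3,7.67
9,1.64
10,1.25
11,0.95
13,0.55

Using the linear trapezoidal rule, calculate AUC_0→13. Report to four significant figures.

Trapezoidal AUC_0→13:
  [0→1]: (0.00+7.89)/2 × 1 = 3.945
  [1→3]: (7.89+7.67)/2 × 2 = 15.56
  [3→9]: (7.67+1.64)/2 × 6 = 27.93
  [9→10]: (1.64+1.25)/2 × 1 = 1.445
  [10→11]: (1.25+0.95)/2 × 1 = 1.1
  [11→13]: (0.95+0.55)/2 × 2 = 1.5
  Sum = 51.48 mg/L·h

AUC = 51.48 mg/L·h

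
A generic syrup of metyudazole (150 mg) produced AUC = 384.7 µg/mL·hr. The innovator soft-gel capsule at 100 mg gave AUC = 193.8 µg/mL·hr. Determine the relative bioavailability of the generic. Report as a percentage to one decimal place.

F_rel = 132.3%

F_rel = (AUC_test/D_test) / (AUC_ref/D_ref)
      = (384.7/150) / (193.8/100)
      = 2.56467 / 1.938 = 1.3234 = 132.34%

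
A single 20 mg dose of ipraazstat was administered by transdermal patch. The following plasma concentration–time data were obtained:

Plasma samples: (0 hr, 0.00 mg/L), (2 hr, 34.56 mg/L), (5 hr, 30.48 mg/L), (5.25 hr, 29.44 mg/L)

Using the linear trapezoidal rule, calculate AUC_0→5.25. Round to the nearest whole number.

Trapezoidal AUC_0→5.25:
  [0→2]: (0.00+34.56)/2 × 2 = 34.56
  [2→5]: (34.56+30.48)/2 × 3 = 97.56
  [5→5.25]: (30.48+29.44)/2 × 0.25 = 7.49
  Sum = 139.61 mg/L·hr

AUC = 140 mg/L·hr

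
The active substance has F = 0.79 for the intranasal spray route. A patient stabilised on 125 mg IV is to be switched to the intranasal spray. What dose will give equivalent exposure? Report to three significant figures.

For equal systemic exposure: F × D_ev = D_iv
D_ev = D_iv / F = 125 / 0.79 = 158.228 mg

D_intranasal = 158 mg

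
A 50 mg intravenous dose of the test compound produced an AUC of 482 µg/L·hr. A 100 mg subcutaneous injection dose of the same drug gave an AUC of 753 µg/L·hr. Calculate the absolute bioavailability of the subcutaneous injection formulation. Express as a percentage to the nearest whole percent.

F = (AUC_ev / D_ev) / (AUC_iv / D_iv)
  = (753/100) / (482/50)
  = 7.53 / 9.64 = 0.7811
  = 78.11%

F = 78%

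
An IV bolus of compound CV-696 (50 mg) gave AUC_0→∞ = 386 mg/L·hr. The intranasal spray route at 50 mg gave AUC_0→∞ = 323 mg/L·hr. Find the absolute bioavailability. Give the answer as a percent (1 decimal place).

F = 83.7%

F = (AUC_ev / D_ev) / (AUC_iv / D_iv)
  = (323/50) / (386/50)
  = 6.46 / 7.72 = 0.8368
  = 83.68%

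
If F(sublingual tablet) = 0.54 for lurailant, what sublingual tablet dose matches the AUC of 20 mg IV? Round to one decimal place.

For equal systemic exposure: F × D_ev = D_iv
D_ev = D_iv / F = 20 / 0.54 = 37.037 mg

D_sublingual = 37.0 mg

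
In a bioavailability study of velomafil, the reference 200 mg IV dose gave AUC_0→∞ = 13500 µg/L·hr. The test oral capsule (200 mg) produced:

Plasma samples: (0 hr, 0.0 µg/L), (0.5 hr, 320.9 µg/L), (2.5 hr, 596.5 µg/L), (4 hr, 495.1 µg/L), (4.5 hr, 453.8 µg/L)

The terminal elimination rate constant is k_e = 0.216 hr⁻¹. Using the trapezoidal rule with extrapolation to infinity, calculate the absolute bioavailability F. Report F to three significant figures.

F = 0.308

Trapezoidal AUC_0→4.5 (oral capsule):
  [0→0.5]: (0.0+320.9)/2 × 0.5 = 80.225
  [0.5→2.5]: (320.9+596.5)/2 × 2 = 917.4
  [2.5→4]: (596.5+495.1)/2 × 1.5 = 818.7
  [4→4.5]: (495.1+453.8)/2 × 0.5 = 237.225
  Sum = 2053.55 µg/L·hr
Tail: C_last/k_e = 453.8/0.216 = 2100.926
AUC_0→∞ (oral capsule) = 2053.55 + 2100.926 = 4154.476 µg/L·hr
F = (AUC_ev/D_ev)/(AUC_iv/D_iv) = (4154.476/200)/(13500/200) = 20.77238/67.5 = 0.3077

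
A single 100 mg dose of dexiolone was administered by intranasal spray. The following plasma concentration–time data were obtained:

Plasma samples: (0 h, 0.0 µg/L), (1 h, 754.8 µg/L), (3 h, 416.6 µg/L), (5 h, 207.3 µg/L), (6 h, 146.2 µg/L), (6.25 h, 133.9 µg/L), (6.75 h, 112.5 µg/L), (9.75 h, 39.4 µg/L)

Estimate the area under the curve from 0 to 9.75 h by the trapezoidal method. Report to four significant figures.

Trapezoidal AUC_0→9.75:
  [0→1]: (0.0+754.8)/2 × 1 = 377.4
  [1→3]: (754.8+416.6)/2 × 2 = 1171.4
  [3→5]: (416.6+207.3)/2 × 2 = 623.9
  [5→6]: (207.3+146.2)/2 × 1 = 176.75
  [6→6.25]: (146.2+133.9)/2 × 0.25 = 35.0125
  [6.25→6.75]: (133.9+112.5)/2 × 0.5 = 61.6
  [6.75→9.75]: (112.5+39.4)/2 × 3 = 227.85
  Sum = 2673.9125 µg/L·h

AUC = 2674 µg/L·h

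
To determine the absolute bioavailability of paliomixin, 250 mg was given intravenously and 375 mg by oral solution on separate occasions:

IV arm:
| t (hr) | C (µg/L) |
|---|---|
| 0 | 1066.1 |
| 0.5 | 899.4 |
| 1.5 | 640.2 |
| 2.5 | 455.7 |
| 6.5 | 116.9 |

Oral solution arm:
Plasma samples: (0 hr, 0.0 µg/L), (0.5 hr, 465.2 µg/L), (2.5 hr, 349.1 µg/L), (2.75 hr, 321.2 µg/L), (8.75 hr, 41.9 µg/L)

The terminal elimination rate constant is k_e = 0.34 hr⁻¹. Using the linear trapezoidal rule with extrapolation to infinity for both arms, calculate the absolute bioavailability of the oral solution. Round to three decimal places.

Trapezoidal AUC_0→6.5 (IV):
  [0→0.5]: (1066.1+899.4)/2 × 0.5 = 491.375
  [0.5→1.5]: (899.4+640.2)/2 × 1 = 769.8
  [1.5→2.5]: (640.2+455.7)/2 × 1 = 547.95
  [2.5→6.5]: (455.7+116.9)/2 × 4 = 1145.2
  Sum = 2954.325 µg/L·hr
IV tail: 116.9/0.34 = 343.824; AUC_iv,0→∞ = 2954.325 + 343.824 = 3298.149 µg/L·hr
Trapezoidal AUC_0→8.75 (oral solution):
  [0→0.5]: (0.0+465.2)/2 × 0.5 = 116.3
  [0.5→2.5]: (465.2+349.1)/2 × 2 = 814.3
  [2.5→2.75]: (349.1+321.2)/2 × 0.25 = 83.7875
  [2.75→8.75]: (321.2+41.9)/2 × 6 = 1089.3
  Sum = 2103.6875 µg/L·hr
oral solution tail: 41.9/0.34 = 123.235; AUC_ev,0→∞ = 2103.6875 + 123.235 = 2226.9225 µg/L·hr
F = (AUC_ev/D_ev)/(AUC_iv/D_iv) = (2226.9225/375)/(3298.149/250) = 5.93846/13.192596 = 0.4501

F = 0.450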